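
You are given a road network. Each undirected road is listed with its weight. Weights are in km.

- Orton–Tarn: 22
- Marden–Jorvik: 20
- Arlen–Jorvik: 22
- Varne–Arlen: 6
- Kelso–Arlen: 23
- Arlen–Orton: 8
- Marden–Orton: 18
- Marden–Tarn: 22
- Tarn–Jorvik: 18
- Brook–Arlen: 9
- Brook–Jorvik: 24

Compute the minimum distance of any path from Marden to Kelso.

49 km

Enumerating some paths:
Marden - Jorvik - Arlen - Kelso: 20+22+23 = 65
Marden - Orton - Arlen - Kelso: 18+8+23 = 49
Marden - Tarn - Orton - Arlen - Kelso: 22+22+8+23 = 75
Cheapest is Marden - Orton - Arlen - Kelso at 49 km.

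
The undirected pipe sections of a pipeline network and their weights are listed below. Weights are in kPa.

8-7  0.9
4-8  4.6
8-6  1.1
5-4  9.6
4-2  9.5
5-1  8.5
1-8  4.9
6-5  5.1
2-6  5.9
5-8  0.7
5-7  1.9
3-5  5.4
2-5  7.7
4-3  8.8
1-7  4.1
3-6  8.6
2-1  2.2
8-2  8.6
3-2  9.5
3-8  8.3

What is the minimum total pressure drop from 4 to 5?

Candidate routes:
4–8–5: 4.6+0.7 = 5.3
4–8–7–5: 4.6+0.9+1.9 = 7.4
The minimum is 5.3 kPa via 4–8–5.

5.3 kPa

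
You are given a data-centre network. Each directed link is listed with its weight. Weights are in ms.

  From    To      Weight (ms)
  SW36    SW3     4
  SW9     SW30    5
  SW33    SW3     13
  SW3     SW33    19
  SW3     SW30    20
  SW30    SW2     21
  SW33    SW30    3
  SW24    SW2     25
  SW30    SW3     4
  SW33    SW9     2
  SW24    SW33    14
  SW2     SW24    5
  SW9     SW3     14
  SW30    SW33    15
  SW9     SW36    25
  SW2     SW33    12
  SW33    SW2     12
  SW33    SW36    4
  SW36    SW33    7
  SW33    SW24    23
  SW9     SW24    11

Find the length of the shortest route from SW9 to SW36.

Shortest distances from SW9:
SW9: 0
SW30: 5  (via SW9)
SW3: 9  (via SW30)
SW24: 11  (via SW9)
SW33: 20  (via SW30)
SW36: 24  (via SW33)
Shortest route: SW9–SW30–SW33–SW36 = 24 ms.

24 ms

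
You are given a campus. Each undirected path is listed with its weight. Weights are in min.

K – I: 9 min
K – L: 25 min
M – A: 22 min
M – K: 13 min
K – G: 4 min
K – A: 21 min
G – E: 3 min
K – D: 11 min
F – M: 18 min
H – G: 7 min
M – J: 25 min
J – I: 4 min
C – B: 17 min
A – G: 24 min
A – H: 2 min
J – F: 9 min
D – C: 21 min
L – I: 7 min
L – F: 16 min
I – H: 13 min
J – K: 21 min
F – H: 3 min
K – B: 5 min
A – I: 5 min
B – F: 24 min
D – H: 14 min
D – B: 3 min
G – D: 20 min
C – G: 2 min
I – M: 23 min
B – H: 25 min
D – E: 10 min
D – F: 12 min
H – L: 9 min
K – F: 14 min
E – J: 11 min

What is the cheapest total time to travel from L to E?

19 min

Shortest distances from L:
L: 0
I: 7  (via L)
H: 9  (via L)
A: 11  (via H)
J: 11  (via I)
F: 12  (via H)
G: 16  (via H)
K: 16  (via I)
C: 18  (via G)
E: 19  (via G)
Shortest route: L → H → G → E = 19 min.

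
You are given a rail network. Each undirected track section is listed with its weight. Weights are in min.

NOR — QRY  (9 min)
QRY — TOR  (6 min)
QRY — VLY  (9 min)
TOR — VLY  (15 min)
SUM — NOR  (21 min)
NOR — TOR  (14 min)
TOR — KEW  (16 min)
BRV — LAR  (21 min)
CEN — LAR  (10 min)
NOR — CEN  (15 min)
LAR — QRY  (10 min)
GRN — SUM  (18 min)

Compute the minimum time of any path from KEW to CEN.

Enumerating some paths:
KEW–TOR–NOR–CEN: 16+14+15 = 45
KEW–TOR–QRY–LAR–CEN: 16+6+10+10 = 42
The minimum is 42 min via KEW–TOR–QRY–LAR–CEN.

42 min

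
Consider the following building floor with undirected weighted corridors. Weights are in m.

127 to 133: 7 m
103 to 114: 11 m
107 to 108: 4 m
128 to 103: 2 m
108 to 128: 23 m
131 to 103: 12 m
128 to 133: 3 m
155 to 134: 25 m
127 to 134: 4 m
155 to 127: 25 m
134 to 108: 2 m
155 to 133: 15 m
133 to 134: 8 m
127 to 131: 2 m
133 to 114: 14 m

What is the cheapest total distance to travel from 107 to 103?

Candidate routes:
107 - 108 - 134 - 127 - 133 - 128 - 103: 4+2+4+7+3+2 = 22
107 - 108 - 134 - 133 - 128 - 103: 4+2+8+3+2 = 19
The minimum is 19 m via 107 - 108 - 134 - 133 - 128 - 103.

19 m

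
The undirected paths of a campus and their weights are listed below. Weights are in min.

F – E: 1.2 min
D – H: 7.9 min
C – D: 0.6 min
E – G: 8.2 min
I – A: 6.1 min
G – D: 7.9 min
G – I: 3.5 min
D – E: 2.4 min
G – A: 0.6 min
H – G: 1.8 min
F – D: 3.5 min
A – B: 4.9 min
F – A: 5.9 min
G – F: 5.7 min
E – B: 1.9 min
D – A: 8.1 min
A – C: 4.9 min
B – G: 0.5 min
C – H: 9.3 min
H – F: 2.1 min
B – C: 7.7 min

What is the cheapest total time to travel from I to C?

8.9 min

Shortest distances from I:
I: 0
G: 3.5  (via I)
B: 4  (via G)
A: 4.1  (via G)
H: 5.3  (via G)
E: 5.9  (via B)
F: 7.1  (via E)
D: 8.3  (via E)
C: 8.9  (via D)
Shortest route: I–G–B–E–D–C = 8.9 min.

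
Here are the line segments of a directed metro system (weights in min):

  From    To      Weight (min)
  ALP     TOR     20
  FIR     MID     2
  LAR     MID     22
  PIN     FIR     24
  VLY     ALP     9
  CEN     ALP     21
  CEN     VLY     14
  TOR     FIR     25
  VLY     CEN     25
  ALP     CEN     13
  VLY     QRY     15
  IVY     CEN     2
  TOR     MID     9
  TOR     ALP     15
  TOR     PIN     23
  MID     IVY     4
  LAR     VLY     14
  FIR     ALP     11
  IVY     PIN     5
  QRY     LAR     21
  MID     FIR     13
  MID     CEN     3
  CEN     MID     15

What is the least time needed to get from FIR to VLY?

Shortest distances from FIR:
FIR: 0
MID: 2  (via FIR)
CEN: 5  (via MID)
IVY: 6  (via MID)
PIN: 11  (via IVY)
ALP: 11  (via FIR)
VLY: 19  (via CEN)
Shortest route: FIR → MID → CEN → VLY = 19 min.

19 min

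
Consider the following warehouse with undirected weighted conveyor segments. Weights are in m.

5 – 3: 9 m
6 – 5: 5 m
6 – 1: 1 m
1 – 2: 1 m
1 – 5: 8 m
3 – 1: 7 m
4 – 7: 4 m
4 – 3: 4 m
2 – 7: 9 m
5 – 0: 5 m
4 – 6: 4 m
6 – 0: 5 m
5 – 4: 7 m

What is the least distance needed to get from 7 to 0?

13 m

Enumerating some paths:
7–4–5–0: 4+7+5 = 16
7–4–6–5–0: 4+4+5+5 = 18
7–4–6–0: 4+4+5 = 13
7–2–1–6–0: 9+1+1+5 = 16
The minimum is 13 m via 7–4–6–0.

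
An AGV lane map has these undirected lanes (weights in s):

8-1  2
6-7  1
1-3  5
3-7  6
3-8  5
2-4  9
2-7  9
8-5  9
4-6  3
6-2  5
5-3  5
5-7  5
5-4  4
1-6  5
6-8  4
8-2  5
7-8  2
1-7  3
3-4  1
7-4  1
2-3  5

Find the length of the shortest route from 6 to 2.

Running Dijkstra from 6:
6: 0
7: 1  (via 6)
4: 2  (via 7)
3: 3  (via 4)
8: 3  (via 7)
1: 4  (via 7)
2: 5  (via 6)
Shortest route: 6–2 = 5 s.

5 s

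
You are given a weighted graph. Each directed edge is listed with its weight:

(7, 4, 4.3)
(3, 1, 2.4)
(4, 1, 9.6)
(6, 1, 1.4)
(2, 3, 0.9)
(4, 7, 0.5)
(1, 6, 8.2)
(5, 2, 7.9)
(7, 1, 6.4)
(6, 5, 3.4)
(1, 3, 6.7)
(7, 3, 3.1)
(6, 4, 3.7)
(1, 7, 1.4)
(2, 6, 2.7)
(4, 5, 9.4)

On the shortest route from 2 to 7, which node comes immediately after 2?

3

Candidate routes:
2 - 6 - 1 - 7: 2.7+1.4+1.4 = 5.5
2 - 3 - 1 - 7: 0.9+2.4+1.4 = 4.7
Cheapest is 2 - 3 - 1 - 7 at 4.7.
So from 2 the first move is to 3.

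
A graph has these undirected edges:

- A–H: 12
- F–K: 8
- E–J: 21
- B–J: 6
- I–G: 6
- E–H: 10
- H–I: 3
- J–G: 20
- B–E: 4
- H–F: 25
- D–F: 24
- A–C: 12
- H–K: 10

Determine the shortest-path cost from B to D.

Settle nodes by increasing distance from B:
B: 0
E: 4  (via B)
J: 6  (via B)
H: 14  (via E)
I: 17  (via H)
G: 23  (via I)
K: 24  (via H)
A: 26  (via H)
F: 32  (via K)
C: 38  (via A)
D: 56  (via F)
Shortest route: B → E → H → K → F → D = 56.

56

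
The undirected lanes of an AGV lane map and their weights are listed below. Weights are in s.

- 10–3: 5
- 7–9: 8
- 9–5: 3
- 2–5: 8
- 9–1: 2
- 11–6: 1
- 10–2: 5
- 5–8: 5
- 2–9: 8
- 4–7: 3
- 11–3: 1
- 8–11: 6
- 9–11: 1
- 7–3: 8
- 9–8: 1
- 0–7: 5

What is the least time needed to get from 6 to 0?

15 s

Candidate routes:
6 - 11 - 8 - 9 - 7 - 0: 1+6+1+8+5 = 21
6 - 11 - 3 - 7 - 0: 1+1+8+5 = 15
Cheapest is 6 - 11 - 3 - 7 - 0 at 15 s.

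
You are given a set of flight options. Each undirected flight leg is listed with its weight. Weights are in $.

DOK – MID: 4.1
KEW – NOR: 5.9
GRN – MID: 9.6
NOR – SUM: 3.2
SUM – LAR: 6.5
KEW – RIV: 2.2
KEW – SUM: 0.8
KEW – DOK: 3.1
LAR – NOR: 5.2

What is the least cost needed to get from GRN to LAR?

$24.1

Settle nodes by increasing distance from GRN:
GRN: 0
MID: 9.6  (via GRN)
DOK: 13.7  (via MID)
KEW: 16.8  (via DOK)
SUM: 17.6  (via KEW)
RIV: 19  (via KEW)
NOR: 20.8  (via SUM)
LAR: 24.1  (via SUM)
Shortest route: GRN–MID–DOK–KEW–SUM–LAR = $24.1.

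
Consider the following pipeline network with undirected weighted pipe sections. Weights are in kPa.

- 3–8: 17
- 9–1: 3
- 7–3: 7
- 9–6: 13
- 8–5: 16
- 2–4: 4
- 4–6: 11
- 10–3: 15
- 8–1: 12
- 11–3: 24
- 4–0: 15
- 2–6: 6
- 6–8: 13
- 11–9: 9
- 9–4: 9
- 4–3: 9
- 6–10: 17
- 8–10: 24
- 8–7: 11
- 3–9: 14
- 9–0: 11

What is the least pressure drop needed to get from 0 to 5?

Candidate routes:
0 - 9 - 6 - 8 - 5: 11+13+13+16 = 53
0 - 9 - 1 - 8 - 5: 11+3+12+16 = 42
The minimum is 42 kPa via 0 - 9 - 1 - 8 - 5.

42 kPa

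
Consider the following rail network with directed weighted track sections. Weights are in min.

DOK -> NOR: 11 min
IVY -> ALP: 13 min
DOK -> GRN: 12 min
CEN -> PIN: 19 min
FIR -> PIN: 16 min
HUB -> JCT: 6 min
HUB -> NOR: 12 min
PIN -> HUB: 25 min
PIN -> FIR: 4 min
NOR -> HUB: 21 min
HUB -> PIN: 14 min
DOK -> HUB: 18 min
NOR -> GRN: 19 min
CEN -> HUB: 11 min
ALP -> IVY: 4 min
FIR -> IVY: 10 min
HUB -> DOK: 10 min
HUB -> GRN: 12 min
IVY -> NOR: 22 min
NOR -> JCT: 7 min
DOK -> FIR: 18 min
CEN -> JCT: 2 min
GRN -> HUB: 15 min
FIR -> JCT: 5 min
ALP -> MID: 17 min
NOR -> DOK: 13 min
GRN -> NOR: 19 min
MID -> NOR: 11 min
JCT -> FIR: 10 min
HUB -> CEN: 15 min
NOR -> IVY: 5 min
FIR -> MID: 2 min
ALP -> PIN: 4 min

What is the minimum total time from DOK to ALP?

Settle nodes by increasing distance from DOK:
DOK: 0
NOR: 11  (via DOK)
GRN: 12  (via DOK)
IVY: 16  (via NOR)
FIR: 18  (via DOK)
HUB: 18  (via DOK)
JCT: 18  (via NOR)
MID: 20  (via FIR)
ALP: 29  (via IVY)
Shortest route: DOK → NOR → IVY → ALP = 29 min.

29 min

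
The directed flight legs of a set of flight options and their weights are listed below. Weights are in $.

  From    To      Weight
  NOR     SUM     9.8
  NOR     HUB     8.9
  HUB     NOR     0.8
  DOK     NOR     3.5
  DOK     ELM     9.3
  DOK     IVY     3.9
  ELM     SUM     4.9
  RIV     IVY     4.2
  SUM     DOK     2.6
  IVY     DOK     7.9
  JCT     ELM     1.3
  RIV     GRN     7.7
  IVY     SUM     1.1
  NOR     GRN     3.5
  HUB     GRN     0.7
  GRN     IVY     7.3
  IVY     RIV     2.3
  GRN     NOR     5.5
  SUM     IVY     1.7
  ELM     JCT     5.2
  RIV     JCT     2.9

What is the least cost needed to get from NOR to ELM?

$17.3

Compare a few routes:
NOR - SUM - IVY - RIV - JCT - ELM: 9.8+1.7+2.3+2.9+1.3 = 18
NOR - SUM - DOK - ELM: 9.8+2.6+9.3 = 21.7
NOR - GRN - IVY - RIV - JCT - ELM: 3.5+7.3+2.3+2.9+1.3 = 17.3
Cheapest is NOR - GRN - IVY - RIV - JCT - ELM at $17.3.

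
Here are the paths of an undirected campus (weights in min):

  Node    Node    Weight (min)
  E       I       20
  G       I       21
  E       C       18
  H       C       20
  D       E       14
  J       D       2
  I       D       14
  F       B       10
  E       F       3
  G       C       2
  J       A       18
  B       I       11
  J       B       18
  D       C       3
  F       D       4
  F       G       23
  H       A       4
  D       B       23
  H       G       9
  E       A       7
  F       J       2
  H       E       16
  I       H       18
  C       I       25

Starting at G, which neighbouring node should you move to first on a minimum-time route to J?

C

Enumerating some paths:
G → C → D → J: 2+3+2 = 7
G → C → D → F → J: 2+3+4+2 = 11
Cheapest is G → C → D → J at 7 min.
So from G the first move is to C.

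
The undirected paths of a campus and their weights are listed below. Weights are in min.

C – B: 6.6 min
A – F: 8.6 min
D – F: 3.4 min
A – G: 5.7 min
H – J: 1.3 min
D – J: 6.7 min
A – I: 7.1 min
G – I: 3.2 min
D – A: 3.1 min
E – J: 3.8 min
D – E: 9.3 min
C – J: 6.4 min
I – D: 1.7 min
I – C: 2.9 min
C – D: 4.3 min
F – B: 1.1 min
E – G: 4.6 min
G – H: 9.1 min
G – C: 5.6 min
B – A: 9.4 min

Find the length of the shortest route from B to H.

Settle nodes by increasing distance from B:
B: 0
F: 1.1  (via B)
D: 4.5  (via F)
I: 6.2  (via D)
C: 6.6  (via B)
A: 7.6  (via D)
G: 9.4  (via I)
J: 11.2  (via D)
H: 12.5  (via J)
Shortest route: B–F–D–J–H = 12.5 min.

12.5 min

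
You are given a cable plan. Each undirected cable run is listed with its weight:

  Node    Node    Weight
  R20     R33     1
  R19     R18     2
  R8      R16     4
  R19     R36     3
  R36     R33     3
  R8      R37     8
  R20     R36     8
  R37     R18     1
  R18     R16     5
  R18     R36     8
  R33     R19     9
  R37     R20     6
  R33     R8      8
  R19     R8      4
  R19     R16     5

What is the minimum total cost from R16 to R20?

Running Dijkstra from R16:
R16: 0
R8: 4  (via R16)
R18: 5  (via R16)
R19: 5  (via R16)
R37: 6  (via R18)
R36: 8  (via R19)
R33: 11  (via R36)
R20: 12  (via R37)
Shortest route: R16–R18–R37–R20 = 12.

12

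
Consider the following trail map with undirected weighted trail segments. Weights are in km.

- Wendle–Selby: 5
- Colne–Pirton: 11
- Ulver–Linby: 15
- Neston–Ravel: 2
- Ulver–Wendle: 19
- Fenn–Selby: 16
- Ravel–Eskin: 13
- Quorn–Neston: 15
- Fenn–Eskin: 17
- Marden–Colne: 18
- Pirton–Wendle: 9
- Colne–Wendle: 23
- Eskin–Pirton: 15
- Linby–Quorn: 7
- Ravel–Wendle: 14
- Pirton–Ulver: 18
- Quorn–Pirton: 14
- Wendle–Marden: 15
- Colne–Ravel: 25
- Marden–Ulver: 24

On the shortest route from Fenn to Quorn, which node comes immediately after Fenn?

Selby

Compare a few routes:
Fenn–Selby–Wendle–Pirton–Quorn: 16+5+9+14 = 44
Fenn–Selby–Wendle–Ravel–Neston–Quorn: 16+5+14+2+15 = 52
Fenn–Eskin–Pirton–Quorn: 17+15+14 = 46
Fenn–Eskin–Ravel–Neston–Quorn: 17+13+2+15 = 47
Cheapest is Fenn–Selby–Wendle–Pirton–Quorn at 44 km.
So from Fenn the first move is to Selby.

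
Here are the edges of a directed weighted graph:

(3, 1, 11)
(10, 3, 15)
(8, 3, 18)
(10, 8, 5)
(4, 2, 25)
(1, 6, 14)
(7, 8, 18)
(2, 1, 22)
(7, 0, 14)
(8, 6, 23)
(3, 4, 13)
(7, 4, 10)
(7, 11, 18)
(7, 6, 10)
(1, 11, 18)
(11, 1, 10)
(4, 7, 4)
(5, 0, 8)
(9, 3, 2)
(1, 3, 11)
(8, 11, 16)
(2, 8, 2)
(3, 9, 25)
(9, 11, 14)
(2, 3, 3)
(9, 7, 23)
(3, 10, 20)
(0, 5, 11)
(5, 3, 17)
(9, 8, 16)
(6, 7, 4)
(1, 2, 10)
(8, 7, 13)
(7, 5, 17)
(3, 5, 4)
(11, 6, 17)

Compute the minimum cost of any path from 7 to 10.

Candidate routes:
7–11–1–3–10: 18+10+11+20 = 59
7–4–2–3–10: 10+25+3+20 = 58
7–5–3–10: 17+17+20 = 54
7–8–3–10: 18+18+20 = 56
The minimum is 54 via 7–5–3–10.

54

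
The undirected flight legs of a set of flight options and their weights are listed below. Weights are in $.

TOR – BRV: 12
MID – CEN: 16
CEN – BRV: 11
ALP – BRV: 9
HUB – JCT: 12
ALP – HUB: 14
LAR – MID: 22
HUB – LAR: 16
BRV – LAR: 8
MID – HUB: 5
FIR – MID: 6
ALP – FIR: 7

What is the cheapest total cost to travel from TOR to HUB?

Settle nodes by increasing distance from TOR:
TOR: 0
BRV: 12  (via TOR)
LAR: 20  (via BRV)
ALP: 21  (via BRV)
CEN: 23  (via BRV)
FIR: 28  (via ALP)
MID: 34  (via FIR)
HUB: 35  (via ALP)
Shortest route: TOR → BRV → ALP → HUB = $35.

$35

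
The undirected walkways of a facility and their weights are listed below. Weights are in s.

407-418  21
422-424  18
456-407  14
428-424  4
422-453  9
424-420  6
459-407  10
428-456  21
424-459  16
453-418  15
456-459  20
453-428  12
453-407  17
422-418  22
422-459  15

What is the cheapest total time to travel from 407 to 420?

32 s

Running Dijkstra from 407:
407: 0
459: 10  (via 407)
456: 14  (via 407)
453: 17  (via 407)
418: 21  (via 407)
422: 25  (via 459)
424: 26  (via 459)
428: 29  (via 453)
420: 32  (via 424)
Shortest route: 407 → 459 → 424 → 420 = 32 s.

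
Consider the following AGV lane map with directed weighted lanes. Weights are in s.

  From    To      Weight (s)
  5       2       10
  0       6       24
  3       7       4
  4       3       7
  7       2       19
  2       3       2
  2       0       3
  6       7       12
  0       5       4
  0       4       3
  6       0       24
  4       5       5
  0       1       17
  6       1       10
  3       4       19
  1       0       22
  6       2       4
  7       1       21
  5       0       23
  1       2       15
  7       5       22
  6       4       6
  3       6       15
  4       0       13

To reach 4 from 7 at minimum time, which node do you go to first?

Enumerating some paths:
7–2–0–4: 19+3+3 = 25
7–2–3–4: 19+2+19 = 40
7–5–2–0–4: 22+10+3+3 = 38
Cheapest is 7–2–0–4 at 25 s.
So from 7 the first move is to 2.

2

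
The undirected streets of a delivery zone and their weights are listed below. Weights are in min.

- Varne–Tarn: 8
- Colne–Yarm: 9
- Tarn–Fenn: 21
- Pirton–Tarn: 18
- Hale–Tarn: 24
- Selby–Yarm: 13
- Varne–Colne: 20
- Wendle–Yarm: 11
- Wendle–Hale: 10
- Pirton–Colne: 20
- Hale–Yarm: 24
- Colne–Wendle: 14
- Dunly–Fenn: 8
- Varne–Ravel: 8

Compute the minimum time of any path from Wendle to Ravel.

Compare a few routes:
Wendle → Colne → Pirton → Tarn → Varne → Ravel: 14+20+18+8+8 = 68
Wendle → Colne → Varne → Ravel: 14+20+8 = 42
Wendle → Hale → Tarn → Varne → Ravel: 10+24+8+8 = 50
Wendle → Yarm → Colne → Varne → Ravel: 11+9+20+8 = 48
Cheapest is Wendle → Colne → Varne → Ravel at 42 min.

42 min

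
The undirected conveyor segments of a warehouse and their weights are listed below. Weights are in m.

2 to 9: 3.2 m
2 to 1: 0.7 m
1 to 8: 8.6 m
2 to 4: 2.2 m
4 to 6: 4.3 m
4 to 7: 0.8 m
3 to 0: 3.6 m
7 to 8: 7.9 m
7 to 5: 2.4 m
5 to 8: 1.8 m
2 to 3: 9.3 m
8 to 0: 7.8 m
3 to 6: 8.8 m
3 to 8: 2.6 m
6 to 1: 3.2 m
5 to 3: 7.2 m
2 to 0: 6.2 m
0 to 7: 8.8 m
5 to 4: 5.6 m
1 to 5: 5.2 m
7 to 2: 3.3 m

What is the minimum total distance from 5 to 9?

8.6 m

Running Dijkstra from 5:
5: 0
8: 1.8  (via 5)
7: 2.4  (via 5)
4: 3.2  (via 7)
3: 4.4  (via 8)
1: 5.2  (via 5)
2: 5.4  (via 4)
6: 7.5  (via 4)
0: 8  (via 3)
9: 8.6  (via 2)
Shortest route: 5 → 7 → 4 → 2 → 9 = 8.6 m.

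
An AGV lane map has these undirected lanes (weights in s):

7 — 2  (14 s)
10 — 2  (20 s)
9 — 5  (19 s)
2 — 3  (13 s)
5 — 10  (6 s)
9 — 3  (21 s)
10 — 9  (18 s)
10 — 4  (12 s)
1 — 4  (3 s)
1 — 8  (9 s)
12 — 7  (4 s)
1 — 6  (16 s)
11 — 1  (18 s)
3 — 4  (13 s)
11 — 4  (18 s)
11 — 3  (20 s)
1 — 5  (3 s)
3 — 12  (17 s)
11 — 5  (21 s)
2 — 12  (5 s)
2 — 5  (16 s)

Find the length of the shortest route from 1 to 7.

Enumerating some paths:
1–5–10–2–12–7: 3+6+20+5+4 = 38
1–5–2–7: 3+16+14 = 33
1–5–2–12–7: 3+16+5+4 = 28
1–4–3–12–7: 3+13+17+4 = 37
The minimum is 28 s via 1–5–2–12–7.

28 s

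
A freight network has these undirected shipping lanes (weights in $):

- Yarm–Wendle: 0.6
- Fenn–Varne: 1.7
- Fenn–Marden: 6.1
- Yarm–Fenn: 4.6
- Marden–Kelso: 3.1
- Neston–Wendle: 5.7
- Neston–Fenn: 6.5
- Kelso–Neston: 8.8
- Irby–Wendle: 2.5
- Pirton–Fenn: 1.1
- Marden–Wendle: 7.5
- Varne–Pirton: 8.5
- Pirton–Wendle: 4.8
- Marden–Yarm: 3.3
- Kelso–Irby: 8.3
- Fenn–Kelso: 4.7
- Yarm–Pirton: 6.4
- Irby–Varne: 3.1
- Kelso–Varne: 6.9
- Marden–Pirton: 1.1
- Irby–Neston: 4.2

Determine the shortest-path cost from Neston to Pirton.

$7.6

Candidate routes:
Neston–Fenn–Pirton: 6.5+1.1 = 7.6
Neston–Irby–Varne–Fenn–Pirton: 4.2+3.1+1.7+1.1 = 10.1
The minimum is $7.6 via Neston–Fenn–Pirton.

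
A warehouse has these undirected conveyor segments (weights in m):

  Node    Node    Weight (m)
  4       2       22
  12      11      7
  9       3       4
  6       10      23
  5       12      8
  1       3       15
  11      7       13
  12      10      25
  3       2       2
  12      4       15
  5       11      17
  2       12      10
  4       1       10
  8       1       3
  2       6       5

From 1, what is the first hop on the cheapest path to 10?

3

Candidate routes:
1 → 3 → 2 → 12 → 10: 15+2+10+25 = 52
1 → 3 → 2 → 6 → 10: 15+2+5+23 = 45
1 → 4 → 12 → 10: 10+15+25 = 50
Cheapest is 1 → 3 → 2 → 6 → 10 at 45 m.
So from 1 the first move is to 3.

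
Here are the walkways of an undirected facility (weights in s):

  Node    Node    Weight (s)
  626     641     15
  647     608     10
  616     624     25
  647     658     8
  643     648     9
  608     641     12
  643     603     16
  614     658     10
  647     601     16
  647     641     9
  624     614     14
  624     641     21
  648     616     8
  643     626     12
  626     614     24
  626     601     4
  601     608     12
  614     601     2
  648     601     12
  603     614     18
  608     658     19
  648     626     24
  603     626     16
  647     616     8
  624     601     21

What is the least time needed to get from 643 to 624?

32 s

Settle nodes by increasing distance from 643:
643: 0
648: 9  (via 643)
626: 12  (via 643)
603: 16  (via 643)
601: 16  (via 626)
616: 17  (via 648)
614: 18  (via 601)
647: 25  (via 616)
641: 27  (via 626)
658: 28  (via 614)
608: 28  (via 601)
624: 32  (via 614)
Shortest route: 643–626–601–614–624 = 32 s.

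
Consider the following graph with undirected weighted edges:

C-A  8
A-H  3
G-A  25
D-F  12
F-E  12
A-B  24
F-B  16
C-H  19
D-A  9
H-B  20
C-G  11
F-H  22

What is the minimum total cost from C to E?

Settle nodes by increasing distance from C:
C: 0
A: 8  (via C)
G: 11  (via C)
H: 11  (via A)
D: 17  (via A)
F: 29  (via D)
B: 31  (via H)
E: 41  (via F)
Shortest route: C → A → D → F → E = 41.

41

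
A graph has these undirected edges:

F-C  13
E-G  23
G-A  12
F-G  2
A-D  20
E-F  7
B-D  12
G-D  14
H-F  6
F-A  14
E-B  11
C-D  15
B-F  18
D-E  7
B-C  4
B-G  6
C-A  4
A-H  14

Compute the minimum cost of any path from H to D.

20

Compare a few routes:
H → F → G → B → D: 6+2+6+12 = 26
H → F → E → D: 6+7+7 = 20
H → F → G → D: 6+2+14 = 22
H → F → G → B → E → D: 6+2+6+11+7 = 32
Cheapest is H → F → E → D at 20.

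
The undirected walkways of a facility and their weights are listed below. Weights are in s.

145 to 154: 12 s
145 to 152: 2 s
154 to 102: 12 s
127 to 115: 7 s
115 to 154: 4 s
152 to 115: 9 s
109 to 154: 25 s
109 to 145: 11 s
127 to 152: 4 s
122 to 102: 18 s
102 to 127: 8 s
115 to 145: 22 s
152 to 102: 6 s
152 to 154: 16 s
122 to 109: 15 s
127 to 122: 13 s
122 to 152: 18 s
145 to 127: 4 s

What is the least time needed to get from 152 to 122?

17 s

Enumerating some paths:
152 - 122: 18 = 18
152 - 145 - 127 - 122: 2+4+13 = 19
152 - 127 - 122: 4+13 = 17
The minimum is 17 s via 152 - 127 - 122.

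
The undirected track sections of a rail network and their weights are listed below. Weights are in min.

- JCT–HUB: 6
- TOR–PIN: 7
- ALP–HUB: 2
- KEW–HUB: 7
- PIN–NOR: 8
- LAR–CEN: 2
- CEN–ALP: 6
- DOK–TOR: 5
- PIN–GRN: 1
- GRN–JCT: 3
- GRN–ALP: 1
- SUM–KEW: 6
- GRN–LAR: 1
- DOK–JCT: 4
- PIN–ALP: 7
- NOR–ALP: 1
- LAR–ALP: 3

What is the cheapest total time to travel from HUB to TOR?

Candidate routes:
HUB → ALP → GRN → PIN → TOR: 2+1+1+7 = 11
HUB → ALP → GRN → JCT → DOK → TOR: 2+1+3+4+5 = 15
HUB → ALP → LAR → GRN → PIN → TOR: 2+3+1+1+7 = 14
The minimum is 11 min via HUB → ALP → GRN → PIN → TOR.

11 min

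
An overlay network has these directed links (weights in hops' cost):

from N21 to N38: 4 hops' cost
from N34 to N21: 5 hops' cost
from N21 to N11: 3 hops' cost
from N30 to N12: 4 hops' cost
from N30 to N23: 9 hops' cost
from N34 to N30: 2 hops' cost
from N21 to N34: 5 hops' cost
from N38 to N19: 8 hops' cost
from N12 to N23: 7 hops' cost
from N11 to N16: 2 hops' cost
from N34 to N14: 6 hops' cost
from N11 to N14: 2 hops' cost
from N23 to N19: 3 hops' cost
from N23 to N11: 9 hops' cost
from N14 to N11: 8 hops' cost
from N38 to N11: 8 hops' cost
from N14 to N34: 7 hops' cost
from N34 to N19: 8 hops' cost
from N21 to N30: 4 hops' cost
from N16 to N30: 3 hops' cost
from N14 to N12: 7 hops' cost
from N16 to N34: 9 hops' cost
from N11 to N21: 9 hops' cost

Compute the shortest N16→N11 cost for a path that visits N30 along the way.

21 hops' cost

Shortest N16→N30: N16–N30 = 3
Shortest N30→N11: N30–N23–N11 = 18
Total via N30: 3 + 18 = 21 hops' cost.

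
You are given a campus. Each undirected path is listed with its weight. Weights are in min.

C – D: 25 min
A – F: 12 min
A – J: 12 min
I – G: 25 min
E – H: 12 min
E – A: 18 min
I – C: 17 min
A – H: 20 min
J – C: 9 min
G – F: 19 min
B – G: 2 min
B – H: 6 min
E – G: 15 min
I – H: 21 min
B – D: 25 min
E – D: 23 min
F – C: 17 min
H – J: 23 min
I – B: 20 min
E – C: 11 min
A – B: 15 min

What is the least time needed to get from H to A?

20 min

Settle nodes by increasing distance from H:
H: 0
B: 6  (via H)
G: 8  (via B)
E: 12  (via H)
A: 20  (via H)
Shortest route: H → A = 20 min.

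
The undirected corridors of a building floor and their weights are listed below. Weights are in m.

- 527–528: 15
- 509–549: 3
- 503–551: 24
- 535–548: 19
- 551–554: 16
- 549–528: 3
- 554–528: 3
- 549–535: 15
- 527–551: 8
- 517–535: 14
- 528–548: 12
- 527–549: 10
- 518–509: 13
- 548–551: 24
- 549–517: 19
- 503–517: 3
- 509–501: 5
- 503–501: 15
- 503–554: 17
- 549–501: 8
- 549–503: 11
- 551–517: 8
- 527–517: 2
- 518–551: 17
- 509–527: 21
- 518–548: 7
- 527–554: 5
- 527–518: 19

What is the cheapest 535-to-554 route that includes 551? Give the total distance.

35 m

Best 535 to 551: 535 → 517 → 551 costing 22
Best 551 to 554: 551 → 527 → 554 costing 13
Total via 551: 22 + 13 = 35 m.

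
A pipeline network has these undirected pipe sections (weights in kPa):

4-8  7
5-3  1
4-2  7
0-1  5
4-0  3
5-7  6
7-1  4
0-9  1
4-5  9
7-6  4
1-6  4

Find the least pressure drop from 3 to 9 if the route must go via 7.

Best 3 to 7: 3–5–7 costing 7
Shortest 7→9: 7–1–0–9 = 10
Total via 7: 7 + 10 = 17 kPa.

17 kPa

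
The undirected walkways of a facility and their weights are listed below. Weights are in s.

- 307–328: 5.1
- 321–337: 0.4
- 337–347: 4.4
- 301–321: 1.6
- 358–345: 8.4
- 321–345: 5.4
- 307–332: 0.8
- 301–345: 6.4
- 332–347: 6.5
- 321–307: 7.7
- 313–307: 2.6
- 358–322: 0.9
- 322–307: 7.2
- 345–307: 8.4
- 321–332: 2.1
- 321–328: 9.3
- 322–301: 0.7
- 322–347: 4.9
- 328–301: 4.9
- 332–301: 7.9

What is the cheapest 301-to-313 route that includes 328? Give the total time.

12.6 s

Shortest 301→328: 301–328 = 4.9
Best 328 to 313: 328–307–313 costing 7.7
Total via 328: 4.9 + 7.7 = 12.6 s.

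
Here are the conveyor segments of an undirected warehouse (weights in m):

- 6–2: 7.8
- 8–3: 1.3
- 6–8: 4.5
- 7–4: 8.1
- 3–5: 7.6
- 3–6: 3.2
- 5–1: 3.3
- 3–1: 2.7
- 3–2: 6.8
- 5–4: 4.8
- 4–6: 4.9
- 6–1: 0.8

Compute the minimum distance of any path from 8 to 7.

17.5 m

Settle nodes by increasing distance from 8:
8: 0
3: 1.3  (via 8)
1: 4  (via 3)
6: 4.5  (via 8)
5: 7.3  (via 1)
2: 8.1  (via 3)
4: 9.4  (via 6)
7: 17.5  (via 4)
Shortest route: 8 → 6 → 4 → 7 = 17.5 m.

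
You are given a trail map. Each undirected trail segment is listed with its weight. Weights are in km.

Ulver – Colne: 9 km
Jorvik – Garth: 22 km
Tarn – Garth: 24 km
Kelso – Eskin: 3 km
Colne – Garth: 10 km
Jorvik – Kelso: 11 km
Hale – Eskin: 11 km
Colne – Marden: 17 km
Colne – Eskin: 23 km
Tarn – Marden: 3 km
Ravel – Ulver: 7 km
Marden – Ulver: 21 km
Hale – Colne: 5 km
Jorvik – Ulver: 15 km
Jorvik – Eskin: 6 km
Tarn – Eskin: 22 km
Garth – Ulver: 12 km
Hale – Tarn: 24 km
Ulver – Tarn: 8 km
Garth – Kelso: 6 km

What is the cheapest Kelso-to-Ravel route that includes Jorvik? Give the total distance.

Shortest Kelso→Jorvik: Kelso → Eskin → Jorvik = 9
Best Jorvik to Ravel: Jorvik → Ulver → Ravel costing 22
Total via Jorvik: 9 + 22 = 31 km.

31 km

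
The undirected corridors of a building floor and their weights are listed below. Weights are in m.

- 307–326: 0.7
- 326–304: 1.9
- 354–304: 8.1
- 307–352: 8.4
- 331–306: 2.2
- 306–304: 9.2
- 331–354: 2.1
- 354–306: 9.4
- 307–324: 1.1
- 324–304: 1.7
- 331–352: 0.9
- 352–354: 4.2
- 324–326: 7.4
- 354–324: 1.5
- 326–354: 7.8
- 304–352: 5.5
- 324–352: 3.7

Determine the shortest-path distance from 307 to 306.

Running Dijkstra from 307:
307: 0
326: 0.7  (via 307)
324: 1.1  (via 307)
304: 2.6  (via 326)
354: 2.6  (via 324)
331: 4.7  (via 354)
352: 4.8  (via 324)
306: 6.9  (via 331)
Shortest route: 307 → 324 → 354 → 331 → 306 = 6.9 m.

6.9 m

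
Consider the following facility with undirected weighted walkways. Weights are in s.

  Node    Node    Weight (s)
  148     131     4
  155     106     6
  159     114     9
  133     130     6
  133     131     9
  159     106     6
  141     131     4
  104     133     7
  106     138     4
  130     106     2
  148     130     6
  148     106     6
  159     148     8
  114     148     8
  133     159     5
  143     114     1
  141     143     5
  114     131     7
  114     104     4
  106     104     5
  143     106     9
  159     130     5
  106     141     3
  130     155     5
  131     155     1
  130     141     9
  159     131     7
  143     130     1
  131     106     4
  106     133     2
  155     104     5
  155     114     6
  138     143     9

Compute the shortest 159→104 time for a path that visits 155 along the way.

13 s

Best 159 to 155: 159–131–155 costing 8
Shortest 155→104: 155–104 = 5
Total via 155: 8 + 5 = 13 s.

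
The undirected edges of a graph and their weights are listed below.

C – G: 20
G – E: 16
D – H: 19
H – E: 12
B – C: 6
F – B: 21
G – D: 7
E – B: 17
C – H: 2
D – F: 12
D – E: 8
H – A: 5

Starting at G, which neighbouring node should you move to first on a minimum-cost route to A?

C

Enumerating some paths:
G - D - H - A: 7+19+5 = 31
G - D - E - H - A: 7+8+12+5 = 32
G - C - H - A: 20+2+5 = 27
The minimum is 27 via G - C - H - A.
So from G the first move is to C.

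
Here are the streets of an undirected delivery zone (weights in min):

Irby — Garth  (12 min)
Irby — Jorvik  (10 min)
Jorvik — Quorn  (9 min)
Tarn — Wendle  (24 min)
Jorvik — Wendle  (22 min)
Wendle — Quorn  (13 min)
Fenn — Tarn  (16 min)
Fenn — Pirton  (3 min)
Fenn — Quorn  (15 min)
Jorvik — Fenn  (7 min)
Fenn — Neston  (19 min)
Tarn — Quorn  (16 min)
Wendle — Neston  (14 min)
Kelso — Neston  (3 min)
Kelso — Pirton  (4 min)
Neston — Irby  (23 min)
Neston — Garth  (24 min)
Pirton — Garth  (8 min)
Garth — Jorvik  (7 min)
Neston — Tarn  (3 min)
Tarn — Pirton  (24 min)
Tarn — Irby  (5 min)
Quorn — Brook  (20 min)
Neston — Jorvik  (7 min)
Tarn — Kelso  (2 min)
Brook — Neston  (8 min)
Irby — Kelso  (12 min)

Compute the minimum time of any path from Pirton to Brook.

Enumerating some paths:
Pirton–Kelso–Tarn–Neston–Brook: 4+2+3+8 = 17
Pirton–Kelso–Neston–Brook: 4+3+8 = 15
Cheapest is Pirton–Kelso–Neston–Brook at 15 min.

15 min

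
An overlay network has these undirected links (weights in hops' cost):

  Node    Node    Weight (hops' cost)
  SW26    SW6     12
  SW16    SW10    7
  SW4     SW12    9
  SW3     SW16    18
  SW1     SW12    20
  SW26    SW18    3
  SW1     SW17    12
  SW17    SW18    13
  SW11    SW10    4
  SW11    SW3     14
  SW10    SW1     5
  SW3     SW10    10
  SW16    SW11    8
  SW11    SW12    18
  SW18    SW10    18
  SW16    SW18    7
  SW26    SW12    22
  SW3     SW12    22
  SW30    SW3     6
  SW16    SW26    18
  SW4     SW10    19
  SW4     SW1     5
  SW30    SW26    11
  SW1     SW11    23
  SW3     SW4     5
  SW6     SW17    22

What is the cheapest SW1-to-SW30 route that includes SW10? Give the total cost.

Shortest SW1→SW10: SW1–SW10 = 5
Shortest SW10→SW30: SW10–SW3–SW30 = 16
Total via SW10: 5 + 16 = 21 hops' cost.

21 hops' cost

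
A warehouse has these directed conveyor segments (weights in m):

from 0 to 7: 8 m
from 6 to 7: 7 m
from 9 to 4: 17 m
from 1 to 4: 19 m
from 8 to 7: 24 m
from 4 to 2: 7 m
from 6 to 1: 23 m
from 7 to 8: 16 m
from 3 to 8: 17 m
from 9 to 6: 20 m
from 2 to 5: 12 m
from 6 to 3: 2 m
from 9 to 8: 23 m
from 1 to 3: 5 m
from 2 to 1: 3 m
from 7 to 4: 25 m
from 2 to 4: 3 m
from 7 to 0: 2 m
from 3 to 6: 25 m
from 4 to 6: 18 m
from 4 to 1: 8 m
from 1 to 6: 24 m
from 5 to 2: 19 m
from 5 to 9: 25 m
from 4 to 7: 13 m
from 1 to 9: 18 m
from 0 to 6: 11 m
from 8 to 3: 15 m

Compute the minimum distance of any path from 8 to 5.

Candidate routes:
8 - 7 - 4 - 2 - 5: 24+25+7+12 = 68
8 - 7 - 0 - 6 - 1 - 4 - 2 - 5: 24+2+11+23+19+7+12 = 98
8 - 3 - 6 - 7 - 4 - 2 - 5: 15+25+7+25+7+12 = 91
The minimum is 68 m via 8 - 7 - 4 - 2 - 5.

68 m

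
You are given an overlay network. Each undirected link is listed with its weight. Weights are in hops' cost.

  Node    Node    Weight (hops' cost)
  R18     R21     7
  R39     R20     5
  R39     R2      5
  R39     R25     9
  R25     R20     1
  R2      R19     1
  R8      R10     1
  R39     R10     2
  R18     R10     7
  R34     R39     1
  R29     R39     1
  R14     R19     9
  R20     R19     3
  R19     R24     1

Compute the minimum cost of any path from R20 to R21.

Candidate routes:
R20 - R25 - R39 - R10 - R18 - R21: 1+9+2+7+7 = 26
R20 - R39 - R10 - R18 - R21: 5+2+7+7 = 21
R20 - R19 - R2 - R39 - R10 - R18 - R21: 3+1+5+2+7+7 = 25
The minimum is 21 hops' cost via R20 - R39 - R10 - R18 - R21.

21 hops' cost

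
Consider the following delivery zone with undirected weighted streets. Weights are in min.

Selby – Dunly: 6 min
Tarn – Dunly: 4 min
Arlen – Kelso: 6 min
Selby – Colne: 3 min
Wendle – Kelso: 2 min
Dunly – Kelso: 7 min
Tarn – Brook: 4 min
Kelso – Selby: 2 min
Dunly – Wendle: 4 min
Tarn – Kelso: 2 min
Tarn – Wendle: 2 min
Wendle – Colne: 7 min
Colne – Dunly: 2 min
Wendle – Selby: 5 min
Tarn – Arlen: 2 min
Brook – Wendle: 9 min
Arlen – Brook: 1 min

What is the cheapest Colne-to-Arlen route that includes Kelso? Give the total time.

Best Colne to Kelso: Colne–Selby–Kelso costing 5
Best Kelso to Arlen: Kelso–Tarn–Arlen costing 4
Total via Kelso: 5 + 4 = 9 min.

9 min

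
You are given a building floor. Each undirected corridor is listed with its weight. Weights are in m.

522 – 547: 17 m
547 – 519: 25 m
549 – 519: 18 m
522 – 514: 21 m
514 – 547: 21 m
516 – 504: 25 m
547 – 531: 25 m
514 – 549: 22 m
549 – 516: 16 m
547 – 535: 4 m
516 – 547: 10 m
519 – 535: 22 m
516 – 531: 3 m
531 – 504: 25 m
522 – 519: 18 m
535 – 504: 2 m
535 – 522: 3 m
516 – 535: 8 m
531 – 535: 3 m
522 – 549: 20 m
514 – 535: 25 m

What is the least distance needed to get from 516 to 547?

10 m

Enumerating some paths:
516 → 535 → 547: 8+4 = 12
516 → 547: 10 = 10
The minimum is 10 m via 516 → 547.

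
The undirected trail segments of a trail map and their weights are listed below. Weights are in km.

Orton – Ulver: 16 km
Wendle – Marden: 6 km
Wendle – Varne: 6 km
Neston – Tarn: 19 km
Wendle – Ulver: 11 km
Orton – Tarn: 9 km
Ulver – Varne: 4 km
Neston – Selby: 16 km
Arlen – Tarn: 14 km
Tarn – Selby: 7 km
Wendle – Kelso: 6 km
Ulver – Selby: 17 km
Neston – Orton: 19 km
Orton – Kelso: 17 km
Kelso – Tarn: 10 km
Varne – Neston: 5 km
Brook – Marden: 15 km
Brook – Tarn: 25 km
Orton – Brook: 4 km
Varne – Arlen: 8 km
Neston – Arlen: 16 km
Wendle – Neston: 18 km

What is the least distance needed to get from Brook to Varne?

24 km

Enumerating some paths:
Brook–Marden–Wendle–Varne: 15+6+6 = 27
Brook–Orton–Ulver–Varne: 4+16+4 = 24
Cheapest is Brook–Orton–Ulver–Varne at 24 km.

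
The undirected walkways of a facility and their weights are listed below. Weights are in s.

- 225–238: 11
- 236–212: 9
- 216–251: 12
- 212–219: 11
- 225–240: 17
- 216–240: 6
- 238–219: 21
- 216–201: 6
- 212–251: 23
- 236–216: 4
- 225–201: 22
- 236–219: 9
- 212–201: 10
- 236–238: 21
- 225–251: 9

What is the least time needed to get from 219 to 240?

Candidate routes:
219 → 236 → 216 → 240: 9+4+6 = 19
219 → 212 → 236 → 216 → 240: 11+9+4+6 = 30
Cheapest is 219 → 236 → 216 → 240 at 19 s.

19 s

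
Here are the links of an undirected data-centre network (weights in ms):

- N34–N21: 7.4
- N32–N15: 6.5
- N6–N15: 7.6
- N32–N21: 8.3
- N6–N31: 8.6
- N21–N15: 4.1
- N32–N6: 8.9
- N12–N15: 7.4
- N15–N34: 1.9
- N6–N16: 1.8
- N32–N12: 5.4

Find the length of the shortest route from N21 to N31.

Shortest distances from N21:
N21: 0
N15: 4.1  (via N21)
N34: 6  (via N15)
N32: 8.3  (via N21)
N12: 11.5  (via N15)
N6: 11.7  (via N15)
N16: 13.5  (via N6)
N31: 20.3  (via N6)
Shortest route: N21–N15–N6–N31 = 20.3 ms.

20.3 ms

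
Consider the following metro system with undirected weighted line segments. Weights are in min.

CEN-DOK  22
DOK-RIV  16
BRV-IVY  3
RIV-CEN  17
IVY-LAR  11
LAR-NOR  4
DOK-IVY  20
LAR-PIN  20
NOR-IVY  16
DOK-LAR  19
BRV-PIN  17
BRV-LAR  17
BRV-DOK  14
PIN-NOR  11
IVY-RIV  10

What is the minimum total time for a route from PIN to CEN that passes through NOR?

53 min

Shortest PIN→NOR: PIN–NOR = 11
Best NOR to CEN: NOR–LAR–IVY–RIV–CEN costing 42
Total via NOR: 11 + 42 = 53 min.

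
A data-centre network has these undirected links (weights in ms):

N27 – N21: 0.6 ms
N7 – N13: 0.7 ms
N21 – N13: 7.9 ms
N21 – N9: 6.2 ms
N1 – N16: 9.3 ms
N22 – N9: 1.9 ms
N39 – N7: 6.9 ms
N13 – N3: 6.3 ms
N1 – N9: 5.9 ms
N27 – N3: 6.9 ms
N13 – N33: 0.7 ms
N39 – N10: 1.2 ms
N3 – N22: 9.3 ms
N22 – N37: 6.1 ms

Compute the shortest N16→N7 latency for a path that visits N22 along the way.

33.4 ms

Best N16 to N22: N16 → N1 → N9 → N22 costing 17.1
Best N22 to N7: N22 → N3 → N13 → N7 costing 16.3
Total via N22: 17.1 + 16.3 = 33.4 ms.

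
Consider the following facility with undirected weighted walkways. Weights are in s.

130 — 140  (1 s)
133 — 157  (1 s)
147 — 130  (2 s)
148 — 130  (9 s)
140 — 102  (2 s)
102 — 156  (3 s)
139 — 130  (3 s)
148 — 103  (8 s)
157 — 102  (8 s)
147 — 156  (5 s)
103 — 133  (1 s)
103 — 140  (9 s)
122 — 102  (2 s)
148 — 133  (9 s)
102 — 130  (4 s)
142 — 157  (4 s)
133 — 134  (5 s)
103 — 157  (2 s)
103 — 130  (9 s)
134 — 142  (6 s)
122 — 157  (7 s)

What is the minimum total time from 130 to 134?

15 s

Settle nodes by increasing distance from 130:
130: 0
140: 1  (via 130)
147: 2  (via 130)
139: 3  (via 130)
102: 3  (via 140)
122: 5  (via 102)
156: 6  (via 102)
148: 9  (via 130)
103: 9  (via 130)
133: 10  (via 103)
157: 11  (via 102)
134: 15  (via 133)
Shortest route: 130 → 103 → 133 → 134 = 15 s.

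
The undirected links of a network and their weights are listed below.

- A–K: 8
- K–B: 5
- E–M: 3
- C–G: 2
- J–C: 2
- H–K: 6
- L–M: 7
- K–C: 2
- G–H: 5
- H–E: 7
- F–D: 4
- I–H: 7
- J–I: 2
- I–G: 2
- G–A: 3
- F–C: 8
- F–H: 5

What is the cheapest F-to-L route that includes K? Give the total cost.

33

Shortest F→K: F → C → K = 10
Best K to L: K → H → E → M → L costing 23
Total via K: 10 + 23 = 33.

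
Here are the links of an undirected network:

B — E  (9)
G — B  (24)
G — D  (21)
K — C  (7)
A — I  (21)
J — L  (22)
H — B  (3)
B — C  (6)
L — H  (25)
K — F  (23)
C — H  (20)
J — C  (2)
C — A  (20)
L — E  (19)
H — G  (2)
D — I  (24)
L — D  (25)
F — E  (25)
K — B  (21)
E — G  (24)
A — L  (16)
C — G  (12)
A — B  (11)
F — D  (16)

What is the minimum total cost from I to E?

41

Compare a few routes:
I → A → B → E: 21+11+9 = 41
I → A → C → B → E: 21+20+6+9 = 56
The minimum is 41 via I → A → B → E.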